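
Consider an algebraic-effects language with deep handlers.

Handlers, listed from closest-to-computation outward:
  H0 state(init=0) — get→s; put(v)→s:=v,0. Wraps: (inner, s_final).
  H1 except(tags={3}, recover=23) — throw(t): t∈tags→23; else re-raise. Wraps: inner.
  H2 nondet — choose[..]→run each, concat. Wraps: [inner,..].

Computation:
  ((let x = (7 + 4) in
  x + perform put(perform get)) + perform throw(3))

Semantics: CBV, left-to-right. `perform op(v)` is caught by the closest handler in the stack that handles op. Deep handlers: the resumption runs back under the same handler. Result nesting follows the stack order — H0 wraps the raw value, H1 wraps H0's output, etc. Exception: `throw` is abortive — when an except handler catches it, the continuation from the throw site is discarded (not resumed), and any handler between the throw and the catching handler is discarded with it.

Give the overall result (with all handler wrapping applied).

Answer: [23]

Step-by-step:
get @ H0 ⇒ 0
put(0) @ H0 ⇒ s:=0
throw(3) @ H1 caught ⇒ 23
H2 returns [23]
= [23]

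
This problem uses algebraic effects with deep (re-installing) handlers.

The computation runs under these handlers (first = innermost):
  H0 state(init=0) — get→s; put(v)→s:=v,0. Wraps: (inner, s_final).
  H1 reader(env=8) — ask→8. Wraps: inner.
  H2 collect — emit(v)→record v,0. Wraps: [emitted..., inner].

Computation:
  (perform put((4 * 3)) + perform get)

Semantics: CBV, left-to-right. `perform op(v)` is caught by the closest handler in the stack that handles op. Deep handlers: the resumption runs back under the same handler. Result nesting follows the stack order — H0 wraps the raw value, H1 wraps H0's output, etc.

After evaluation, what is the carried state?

Answer: 12

Evaluation trace:
put(12) @ H0 ⇒ s:=12
get @ H0 ⇒ 12
H0 returns (12, 12)
H1 returns (12, 12)
H2 returns [(12, 12)]
= [(12, 12)]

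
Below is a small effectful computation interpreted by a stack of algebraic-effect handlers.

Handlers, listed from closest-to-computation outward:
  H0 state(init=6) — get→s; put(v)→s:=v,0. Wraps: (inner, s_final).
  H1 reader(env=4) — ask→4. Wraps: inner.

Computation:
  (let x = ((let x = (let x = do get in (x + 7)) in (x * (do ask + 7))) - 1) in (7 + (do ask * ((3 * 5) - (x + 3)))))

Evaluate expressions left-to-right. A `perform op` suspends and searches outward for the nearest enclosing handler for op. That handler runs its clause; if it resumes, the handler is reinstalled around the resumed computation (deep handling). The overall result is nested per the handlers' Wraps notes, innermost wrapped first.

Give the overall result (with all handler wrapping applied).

Working:
get @ H0 ⇒ 6
ask @ H1 ⇒ 4
ask @ H1 ⇒ 4
H0 returns (-513, 6)
H1 returns (-513, 6)
= (-513, 6)

Answer: (-513, 6)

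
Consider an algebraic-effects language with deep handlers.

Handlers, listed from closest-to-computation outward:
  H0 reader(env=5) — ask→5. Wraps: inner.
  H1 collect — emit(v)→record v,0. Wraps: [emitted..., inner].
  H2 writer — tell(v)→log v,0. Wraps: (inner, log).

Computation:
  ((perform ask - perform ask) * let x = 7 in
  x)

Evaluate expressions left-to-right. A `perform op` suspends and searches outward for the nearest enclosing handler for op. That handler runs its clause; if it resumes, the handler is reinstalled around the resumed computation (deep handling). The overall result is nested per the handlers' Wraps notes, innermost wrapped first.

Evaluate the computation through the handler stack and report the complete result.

Step-by-step:
ask @ H0 ⇒ 5
ask @ H0 ⇒ 5
H0 returns 0
H1 returns [0]
H2 returns ([0], ())
= ([0], ())

Answer: ([0], ())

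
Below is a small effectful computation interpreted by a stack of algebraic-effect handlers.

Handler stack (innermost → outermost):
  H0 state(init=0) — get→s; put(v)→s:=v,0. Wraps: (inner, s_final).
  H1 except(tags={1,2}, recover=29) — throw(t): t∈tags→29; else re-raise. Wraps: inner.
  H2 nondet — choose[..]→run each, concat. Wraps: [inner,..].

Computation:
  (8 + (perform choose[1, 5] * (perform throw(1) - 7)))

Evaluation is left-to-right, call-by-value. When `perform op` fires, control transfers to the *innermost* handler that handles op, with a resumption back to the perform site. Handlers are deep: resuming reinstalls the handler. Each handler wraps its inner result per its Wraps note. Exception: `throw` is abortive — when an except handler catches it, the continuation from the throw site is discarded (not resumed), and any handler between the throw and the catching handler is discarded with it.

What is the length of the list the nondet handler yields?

Answer: 2

Step-by-step:
choose[1, 5] @ H2
  branch[0] choose=1:
    throw(1) @ H1 caught ⇒ 29
    H2 returns [29]
  branch[1] choose=5:
    throw(1) @ H1 caught ⇒ 29
    H2 returns [29]
= [29, 29]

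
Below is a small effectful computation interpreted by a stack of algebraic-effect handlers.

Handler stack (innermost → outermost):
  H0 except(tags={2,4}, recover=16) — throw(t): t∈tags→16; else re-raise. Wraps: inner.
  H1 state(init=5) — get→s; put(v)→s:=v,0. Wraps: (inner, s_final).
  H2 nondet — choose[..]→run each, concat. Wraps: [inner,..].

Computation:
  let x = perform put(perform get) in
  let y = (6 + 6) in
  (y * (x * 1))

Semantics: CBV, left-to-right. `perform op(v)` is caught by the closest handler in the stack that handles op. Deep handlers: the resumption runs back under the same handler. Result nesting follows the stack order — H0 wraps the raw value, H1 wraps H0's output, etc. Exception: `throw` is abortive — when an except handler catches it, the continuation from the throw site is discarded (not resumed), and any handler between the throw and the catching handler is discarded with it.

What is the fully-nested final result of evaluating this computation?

Working:
get @ H1 ⇒ 5
put(5) @ H1 ⇒ s:=5
H0 returns 0
H1 returns (0, 5)
H2 returns [(0, 5)]
= [(0, 5)]

Answer: [(0, 5)]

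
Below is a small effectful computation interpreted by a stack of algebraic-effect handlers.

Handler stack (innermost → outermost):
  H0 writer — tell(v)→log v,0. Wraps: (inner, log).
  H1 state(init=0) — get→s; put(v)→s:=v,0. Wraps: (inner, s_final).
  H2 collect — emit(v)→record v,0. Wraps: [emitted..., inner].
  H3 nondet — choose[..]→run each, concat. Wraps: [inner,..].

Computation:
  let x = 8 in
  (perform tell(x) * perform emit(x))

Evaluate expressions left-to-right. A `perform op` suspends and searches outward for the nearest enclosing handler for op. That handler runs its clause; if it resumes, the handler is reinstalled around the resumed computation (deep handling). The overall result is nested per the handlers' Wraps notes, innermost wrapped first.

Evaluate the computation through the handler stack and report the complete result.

Answer: [[8, ((0, (8)), 0)]]

Evaluation trace:
tell(8) @ H0 ⇒ log+=8
emit(8) @ H2 ⇒ out+=8
H0 returns (0, (8))
H1 returns ((0, (8)), 0)
H2 returns [8, ((0, (8)), 0)]
H3 returns [[8, ((0, (8)), 0)]]
= [[8, ((0, (8)), 0)]]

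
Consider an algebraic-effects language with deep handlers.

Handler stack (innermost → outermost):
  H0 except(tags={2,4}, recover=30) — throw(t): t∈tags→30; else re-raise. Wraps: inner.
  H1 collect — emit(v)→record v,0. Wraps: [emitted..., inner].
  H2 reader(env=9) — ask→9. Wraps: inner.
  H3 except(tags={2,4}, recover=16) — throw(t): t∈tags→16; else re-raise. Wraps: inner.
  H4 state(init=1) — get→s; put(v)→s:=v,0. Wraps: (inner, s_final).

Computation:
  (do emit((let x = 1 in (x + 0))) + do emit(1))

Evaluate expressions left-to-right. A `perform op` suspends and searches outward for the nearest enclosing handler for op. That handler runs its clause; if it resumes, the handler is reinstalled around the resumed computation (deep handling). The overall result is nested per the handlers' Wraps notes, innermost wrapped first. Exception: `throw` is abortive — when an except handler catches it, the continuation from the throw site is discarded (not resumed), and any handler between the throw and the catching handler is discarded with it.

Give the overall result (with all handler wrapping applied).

Working:
emit(1) @ H1 ⇒ out+=1
emit(1) @ H1 ⇒ out+=1
H0 returns 0
H1 returns [1, 1, 0]
H2 returns [1, 1, 0]
H3 returns [1, 1, 0]
H4 returns ([1, 1, 0], 1)
= ([1, 1, 0], 1)

Answer: ([1, 1, 0], 1)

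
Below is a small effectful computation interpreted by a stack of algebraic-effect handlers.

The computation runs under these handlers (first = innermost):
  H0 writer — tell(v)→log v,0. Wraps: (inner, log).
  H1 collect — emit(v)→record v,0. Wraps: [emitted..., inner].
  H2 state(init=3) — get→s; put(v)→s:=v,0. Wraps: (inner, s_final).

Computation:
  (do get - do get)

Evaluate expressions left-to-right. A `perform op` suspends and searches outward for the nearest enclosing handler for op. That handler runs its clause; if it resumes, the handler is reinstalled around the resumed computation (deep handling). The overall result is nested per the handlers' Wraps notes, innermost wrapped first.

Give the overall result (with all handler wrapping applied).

Answer: ([(0, ())], 3)

Evaluation trace:
get @ H2 ⇒ 3
get @ H2 ⇒ 3
H0 returns (0, ())
H1 returns [(0, ())]
H2 returns ([(0, ())], 3)
= ([(0, ())], 3)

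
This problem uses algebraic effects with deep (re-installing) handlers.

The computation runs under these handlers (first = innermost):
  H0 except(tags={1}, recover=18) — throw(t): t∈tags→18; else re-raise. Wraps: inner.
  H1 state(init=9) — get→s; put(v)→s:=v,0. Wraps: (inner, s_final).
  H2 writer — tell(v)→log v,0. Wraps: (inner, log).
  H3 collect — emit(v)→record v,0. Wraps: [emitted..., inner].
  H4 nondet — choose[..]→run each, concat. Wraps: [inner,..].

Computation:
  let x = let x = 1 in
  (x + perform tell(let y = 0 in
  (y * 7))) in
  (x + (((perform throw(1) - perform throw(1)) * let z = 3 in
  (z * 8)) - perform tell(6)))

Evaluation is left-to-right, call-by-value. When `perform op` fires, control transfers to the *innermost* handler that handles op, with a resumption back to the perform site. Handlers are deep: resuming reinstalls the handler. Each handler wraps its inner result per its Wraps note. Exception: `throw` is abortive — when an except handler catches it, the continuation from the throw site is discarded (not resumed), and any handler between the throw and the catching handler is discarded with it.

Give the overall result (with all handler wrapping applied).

Answer: [[((18, 9), (0))]]

Step-by-step:
tell(0) @ H2 ⇒ log+=0
throw(1) @ H0 caught ⇒ 18
H1 returns (18, 9)
H2 returns ((18, 9), (0))
H3 returns [((18, 9), (0))]
H4 returns [[((18, 9), (0))]]
= [[((18, 9), (0))]]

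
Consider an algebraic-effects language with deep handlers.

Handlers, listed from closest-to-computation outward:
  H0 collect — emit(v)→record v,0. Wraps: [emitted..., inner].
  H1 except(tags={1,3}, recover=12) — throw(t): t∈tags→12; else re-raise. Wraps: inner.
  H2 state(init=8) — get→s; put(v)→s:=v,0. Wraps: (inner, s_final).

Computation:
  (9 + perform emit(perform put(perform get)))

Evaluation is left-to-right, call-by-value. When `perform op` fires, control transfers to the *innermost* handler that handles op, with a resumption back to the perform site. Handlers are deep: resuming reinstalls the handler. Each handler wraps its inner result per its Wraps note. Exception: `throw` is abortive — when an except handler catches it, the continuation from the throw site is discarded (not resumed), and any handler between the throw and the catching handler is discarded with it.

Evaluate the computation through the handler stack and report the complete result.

Answer: ([0, 9], 8)

Step-by-step:
get @ H2 ⇒ 8
put(8) @ H2 ⇒ s:=8
emit(0) @ H0 ⇒ out+=0
H0 returns [0, 9]
H1 returns [0, 9]
H2 returns ([0, 9], 8)
= ([0, 9], 8)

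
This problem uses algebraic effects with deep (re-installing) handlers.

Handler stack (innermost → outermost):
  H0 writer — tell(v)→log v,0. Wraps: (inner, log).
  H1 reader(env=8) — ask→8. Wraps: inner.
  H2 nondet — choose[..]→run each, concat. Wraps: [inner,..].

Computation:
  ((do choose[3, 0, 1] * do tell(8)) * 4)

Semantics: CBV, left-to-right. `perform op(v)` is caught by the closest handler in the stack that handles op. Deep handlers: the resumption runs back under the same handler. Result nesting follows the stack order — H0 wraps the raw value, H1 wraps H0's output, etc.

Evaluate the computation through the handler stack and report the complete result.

Working:
choose[3, 0, 1] @ H2
  branch[0] choose=3:
    tell(8) @ H0 ⇒ log+=8
    H0 returns (0, (8))
    H1 returns (0, (8))
    H2 returns [(0, (8))]
  branch[1] choose=0:
    tell(8) @ H0 ⇒ log+=8
    H0 returns (0, (8))
    H1 returns (0, (8))
    H2 returns [(0, (8))]
  branch[2] choose=1:
    tell(8) @ H0 ⇒ log+=8
    H0 returns (0, (8))
    H1 returns (0, (8))
    H2 returns [(0, (8))]
= [(0, (8)), (0, (8)), (0, (8))]

Answer: [(0, (8)), (0, (8)), (0, (8))]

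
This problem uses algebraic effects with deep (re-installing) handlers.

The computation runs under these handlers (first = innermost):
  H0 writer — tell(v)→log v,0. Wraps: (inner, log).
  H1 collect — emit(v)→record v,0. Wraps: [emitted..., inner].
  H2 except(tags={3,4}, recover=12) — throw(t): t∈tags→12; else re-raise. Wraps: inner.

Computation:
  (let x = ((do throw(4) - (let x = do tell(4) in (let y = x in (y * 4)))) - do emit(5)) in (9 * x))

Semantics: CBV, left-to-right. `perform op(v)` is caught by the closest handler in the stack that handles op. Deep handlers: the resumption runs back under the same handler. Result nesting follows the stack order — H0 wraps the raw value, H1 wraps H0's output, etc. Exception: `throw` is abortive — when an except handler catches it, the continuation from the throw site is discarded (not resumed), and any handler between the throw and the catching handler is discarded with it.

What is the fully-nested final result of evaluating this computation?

Working:
throw(4) @ H2 caught ⇒ 12
= 12

Answer: 12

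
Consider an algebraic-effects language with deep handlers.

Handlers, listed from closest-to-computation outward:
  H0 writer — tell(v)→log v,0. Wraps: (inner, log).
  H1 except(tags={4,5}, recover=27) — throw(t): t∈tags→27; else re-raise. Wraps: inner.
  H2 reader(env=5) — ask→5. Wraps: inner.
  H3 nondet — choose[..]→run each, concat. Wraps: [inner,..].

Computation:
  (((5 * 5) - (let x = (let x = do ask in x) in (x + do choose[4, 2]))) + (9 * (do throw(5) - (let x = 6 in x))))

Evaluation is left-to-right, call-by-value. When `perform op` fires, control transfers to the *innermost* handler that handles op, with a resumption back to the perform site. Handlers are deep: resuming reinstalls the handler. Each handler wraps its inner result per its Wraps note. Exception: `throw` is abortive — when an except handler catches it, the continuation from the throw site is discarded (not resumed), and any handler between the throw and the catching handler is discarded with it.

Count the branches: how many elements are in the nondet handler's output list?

Evaluation trace:
ask @ H2 ⇒ 5
choose[4, 2] @ H3
  branch[0] choose=4:
    throw(5) @ H1 caught ⇒ 27
    H2 returns 27
    H3 returns [27]
  branch[1] choose=2:
    throw(5) @ H1 caught ⇒ 27
    H2 returns 27
    H3 returns [27]
= [27, 27]

Answer: 2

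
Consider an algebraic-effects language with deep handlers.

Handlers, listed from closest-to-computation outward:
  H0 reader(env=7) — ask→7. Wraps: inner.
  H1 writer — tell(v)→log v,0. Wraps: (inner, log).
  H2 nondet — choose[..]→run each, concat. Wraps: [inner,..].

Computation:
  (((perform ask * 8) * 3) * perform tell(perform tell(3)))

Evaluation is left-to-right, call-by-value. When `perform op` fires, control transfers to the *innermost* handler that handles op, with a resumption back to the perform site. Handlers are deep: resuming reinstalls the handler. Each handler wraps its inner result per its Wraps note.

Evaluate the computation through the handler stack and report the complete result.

Step-by-step:
ask @ H0 ⇒ 7
tell(3) @ H1 ⇒ log+=3
tell(0) @ H1 ⇒ log+=0
H0 returns 0
H1 returns (0, (3, 0))
H2 returns [(0, (3, 0))]
= [(0, (3, 0))]

Answer: [(0, (3, 0))]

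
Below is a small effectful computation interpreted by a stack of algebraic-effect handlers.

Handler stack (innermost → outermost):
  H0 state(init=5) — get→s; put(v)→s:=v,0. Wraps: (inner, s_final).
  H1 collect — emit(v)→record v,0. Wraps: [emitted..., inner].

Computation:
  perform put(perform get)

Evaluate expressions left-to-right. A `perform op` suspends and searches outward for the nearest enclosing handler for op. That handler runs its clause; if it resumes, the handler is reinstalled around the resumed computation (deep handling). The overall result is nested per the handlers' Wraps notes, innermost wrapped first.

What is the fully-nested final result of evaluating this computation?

Step-by-step:
get @ H0 ⇒ 5
put(5) @ H0 ⇒ s:=5
H0 returns (0, 5)
H1 returns [(0, 5)]
= [(0, 5)]

Answer: [(0, 5)]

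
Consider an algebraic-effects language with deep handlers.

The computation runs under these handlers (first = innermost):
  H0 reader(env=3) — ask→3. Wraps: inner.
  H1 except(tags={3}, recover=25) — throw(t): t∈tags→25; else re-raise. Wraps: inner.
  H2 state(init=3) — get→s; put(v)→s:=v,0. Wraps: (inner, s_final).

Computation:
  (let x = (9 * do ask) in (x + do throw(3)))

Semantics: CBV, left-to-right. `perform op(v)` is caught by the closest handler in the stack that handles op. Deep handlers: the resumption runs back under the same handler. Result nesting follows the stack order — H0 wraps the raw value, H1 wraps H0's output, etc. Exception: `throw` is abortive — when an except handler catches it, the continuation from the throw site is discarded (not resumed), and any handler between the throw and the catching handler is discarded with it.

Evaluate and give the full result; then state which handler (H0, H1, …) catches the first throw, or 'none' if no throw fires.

Working:
ask @ H0 ⇒ 3
throw(3) @ H1 caught ⇒ 25
H2 returns (25, 3)
= (25, 3)

Answer: (25, 3) ; first throw caught by: H1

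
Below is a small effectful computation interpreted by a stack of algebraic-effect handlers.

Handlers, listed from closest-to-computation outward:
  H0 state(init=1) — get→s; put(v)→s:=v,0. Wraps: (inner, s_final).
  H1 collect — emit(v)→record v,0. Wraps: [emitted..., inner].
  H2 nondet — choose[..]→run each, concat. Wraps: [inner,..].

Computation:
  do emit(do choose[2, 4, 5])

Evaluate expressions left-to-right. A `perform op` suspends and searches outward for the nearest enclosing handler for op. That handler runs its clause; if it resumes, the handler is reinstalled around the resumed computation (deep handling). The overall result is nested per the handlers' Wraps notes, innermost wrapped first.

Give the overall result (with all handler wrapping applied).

Answer: [[2, (0, 1)], [4, (0, 1)], [5, (0, 1)]]

Step-by-step:
choose[2, 4, 5] @ H2
  branch[0] choose=2:
    emit(2) @ H1 ⇒ out+=2
    H0 returns (0, 1)
    H1 returns [2, (0, 1)]
    H2 returns [[2, (0, 1)]]
  branch[1] choose=4:
    emit(4) @ H1 ⇒ out+=4
    H0 returns (0, 1)
    H1 returns [4, (0, 1)]
    H2 returns [[4, (0, 1)]]
  branch[2] choose=5:
    emit(5) @ H1 ⇒ out+=5
    H0 returns (0, 1)
    H1 returns [5, (0, 1)]
    H2 returns [[5, (0, 1)]]
= [[2, (0, 1)], [4, (0, 1)], [5, (0, 1)]]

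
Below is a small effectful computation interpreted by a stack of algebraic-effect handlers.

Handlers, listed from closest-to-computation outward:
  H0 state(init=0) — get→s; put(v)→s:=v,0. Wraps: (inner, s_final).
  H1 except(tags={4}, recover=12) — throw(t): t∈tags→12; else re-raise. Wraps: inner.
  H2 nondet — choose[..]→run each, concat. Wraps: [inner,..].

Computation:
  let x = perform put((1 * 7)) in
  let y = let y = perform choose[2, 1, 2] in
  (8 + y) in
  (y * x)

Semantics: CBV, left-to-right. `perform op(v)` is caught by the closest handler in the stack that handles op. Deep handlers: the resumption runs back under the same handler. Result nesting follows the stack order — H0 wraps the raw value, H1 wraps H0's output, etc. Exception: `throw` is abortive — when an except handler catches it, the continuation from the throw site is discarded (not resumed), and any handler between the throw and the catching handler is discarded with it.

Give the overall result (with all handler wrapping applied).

Step-by-step:
put(7) @ H0 ⇒ s:=7
choose[2, 1, 2] @ H2
  branch[0] choose=2:
    H0 returns (0, 7)
    H1 returns (0, 7)
    H2 returns [(0, 7)]
  branch[1] choose=1:
    H0 returns (0, 7)
    H1 returns (0, 7)
    H2 returns [(0, 7)]
  branch[2] choose=2:
    H0 returns (0, 7)
    H1 returns (0, 7)
    H2 returns [(0, 7)]
= [(0, 7), (0, 7), (0, 7)]

Answer: [(0, 7), (0, 7), (0, 7)]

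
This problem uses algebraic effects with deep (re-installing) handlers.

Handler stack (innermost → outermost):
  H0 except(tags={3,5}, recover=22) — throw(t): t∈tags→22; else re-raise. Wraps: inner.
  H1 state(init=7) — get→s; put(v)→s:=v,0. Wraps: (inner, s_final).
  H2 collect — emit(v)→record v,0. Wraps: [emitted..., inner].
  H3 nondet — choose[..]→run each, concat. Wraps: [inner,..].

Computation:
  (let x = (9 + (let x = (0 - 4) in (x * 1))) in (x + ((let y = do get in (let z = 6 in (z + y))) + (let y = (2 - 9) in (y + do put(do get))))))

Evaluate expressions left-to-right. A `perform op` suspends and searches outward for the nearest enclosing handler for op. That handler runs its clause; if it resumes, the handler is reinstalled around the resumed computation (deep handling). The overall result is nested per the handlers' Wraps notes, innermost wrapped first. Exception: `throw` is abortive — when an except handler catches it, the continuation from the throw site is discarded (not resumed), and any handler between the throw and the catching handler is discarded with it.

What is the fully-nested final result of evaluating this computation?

Answer: [[(11, 7)]]

Step-by-step:
get @ H1 ⇒ 7
get @ H1 ⇒ 7
put(7) @ H1 ⇒ s:=7
H0 returns 11
H1 returns (11, 7)
H2 returns [(11, 7)]
H3 returns [[(11, 7)]]
= [[(11, 7)]]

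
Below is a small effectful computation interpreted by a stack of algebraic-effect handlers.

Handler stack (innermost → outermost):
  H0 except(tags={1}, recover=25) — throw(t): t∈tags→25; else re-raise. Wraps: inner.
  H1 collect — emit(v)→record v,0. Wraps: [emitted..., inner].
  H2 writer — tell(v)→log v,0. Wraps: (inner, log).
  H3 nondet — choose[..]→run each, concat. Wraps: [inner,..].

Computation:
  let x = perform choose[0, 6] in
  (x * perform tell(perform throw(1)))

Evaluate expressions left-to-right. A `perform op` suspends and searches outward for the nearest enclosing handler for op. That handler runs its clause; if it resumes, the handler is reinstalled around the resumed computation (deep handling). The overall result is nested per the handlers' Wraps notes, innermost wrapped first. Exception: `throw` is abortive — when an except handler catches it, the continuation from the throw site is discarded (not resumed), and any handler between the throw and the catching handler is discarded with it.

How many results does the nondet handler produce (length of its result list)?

Answer: 2

Evaluation trace:
choose[0, 6] @ H3
  branch[0] choose=0:
    throw(1) @ H0 caught ⇒ 25
    H1 returns [25]
    H2 returns ([25], ())
    H3 returns [([25], ())]
  branch[1] choose=6:
    throw(1) @ H0 caught ⇒ 25
    H1 returns [25]
    H2 returns ([25], ())
    H3 returns [([25], ())]
= [([25], ()), ([25], ())]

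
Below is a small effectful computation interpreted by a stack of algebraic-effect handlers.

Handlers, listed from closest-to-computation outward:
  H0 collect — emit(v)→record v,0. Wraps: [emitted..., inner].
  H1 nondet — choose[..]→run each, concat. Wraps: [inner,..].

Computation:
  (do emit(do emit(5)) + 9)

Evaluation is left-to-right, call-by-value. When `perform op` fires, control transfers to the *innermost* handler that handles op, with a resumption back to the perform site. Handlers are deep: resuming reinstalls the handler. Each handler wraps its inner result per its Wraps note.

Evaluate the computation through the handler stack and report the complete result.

Answer: [[5, 0, 9]]

Working:
emit(5) @ H0 ⇒ out+=5
emit(0) @ H0 ⇒ out+=0
H0 returns [5, 0, 9]
H1 returns [[5, 0, 9]]
= [[5, 0, 9]]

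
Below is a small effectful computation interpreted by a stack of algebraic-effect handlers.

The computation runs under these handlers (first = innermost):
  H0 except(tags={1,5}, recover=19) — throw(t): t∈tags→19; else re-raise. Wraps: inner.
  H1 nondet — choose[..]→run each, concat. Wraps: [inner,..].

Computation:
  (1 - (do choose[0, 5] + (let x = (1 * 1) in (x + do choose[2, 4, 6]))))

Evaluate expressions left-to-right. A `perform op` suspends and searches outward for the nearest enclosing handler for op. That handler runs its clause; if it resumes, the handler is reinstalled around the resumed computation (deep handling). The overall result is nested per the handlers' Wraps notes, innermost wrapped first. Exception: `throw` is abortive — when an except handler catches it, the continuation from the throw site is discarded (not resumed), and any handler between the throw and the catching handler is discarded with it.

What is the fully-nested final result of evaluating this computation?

Answer: [-2, -4, -6, -7, -9, -11]

Working:
choose[0, 5] @ H1
  branch[0] choose=0:
    choose[2, 4, 6] @ H1
      branch[0] choose=2:
        H0 returns -2
        H1 returns [-2]
      branch[1] choose=4:
        H0 returns -4
        H1 returns [-4]
      branch[2] choose=6:
        H0 returns -6
        H1 returns [-6]
  branch[1] choose=5:
    choose[2, 4, 6] @ H1
      branch[0] choose=2:
        H0 returns -7
        H1 returns [-7]
      branch[1] choose=4:
        H0 returns -9
        H1 returns [-9]
      branch[2] choose=6:
        H0 returns -11
        H1 returns [-11]
= [-2, -4, -6, -7, -9, -11]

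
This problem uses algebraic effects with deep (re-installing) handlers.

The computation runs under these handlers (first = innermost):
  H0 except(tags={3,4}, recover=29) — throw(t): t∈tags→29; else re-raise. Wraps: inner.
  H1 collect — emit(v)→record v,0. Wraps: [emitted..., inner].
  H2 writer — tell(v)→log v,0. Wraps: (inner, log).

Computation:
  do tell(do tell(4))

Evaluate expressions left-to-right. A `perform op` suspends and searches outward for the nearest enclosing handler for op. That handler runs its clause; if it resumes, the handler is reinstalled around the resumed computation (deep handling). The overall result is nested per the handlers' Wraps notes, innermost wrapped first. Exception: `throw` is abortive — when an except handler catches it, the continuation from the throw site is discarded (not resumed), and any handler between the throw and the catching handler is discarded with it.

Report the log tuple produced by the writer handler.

Answer: (4, 0)

Evaluation trace:
tell(4) @ H2 ⇒ log+=4
tell(0) @ H2 ⇒ log+=0
H0 returns 0
H1 returns [0]
H2 returns ([0], (4, 0))
= ([0], (4, 0))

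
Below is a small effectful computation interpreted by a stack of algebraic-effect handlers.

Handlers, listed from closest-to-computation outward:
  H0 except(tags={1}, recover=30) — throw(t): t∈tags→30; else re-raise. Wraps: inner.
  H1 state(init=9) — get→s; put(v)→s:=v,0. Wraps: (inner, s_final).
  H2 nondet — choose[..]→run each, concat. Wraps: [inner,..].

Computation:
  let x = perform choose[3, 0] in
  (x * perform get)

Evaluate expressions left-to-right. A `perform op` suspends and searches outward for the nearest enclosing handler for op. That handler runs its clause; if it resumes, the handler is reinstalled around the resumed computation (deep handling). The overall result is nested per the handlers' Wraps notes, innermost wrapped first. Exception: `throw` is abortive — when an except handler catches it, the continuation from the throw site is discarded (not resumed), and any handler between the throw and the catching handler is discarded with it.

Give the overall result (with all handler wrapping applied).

Answer: [(27, 9), (0, 9)]

Evaluation trace:
choose[3, 0] @ H2
  branch[0] choose=3:
    get @ H1 ⇒ 9
    H0 returns 27
    H1 returns (27, 9)
    H2 returns [(27, 9)]
  branch[1] choose=0:
    get @ H1 ⇒ 9
    H0 returns 0
    H1 returns (0, 9)
    H2 returns [(0, 9)]
= [(27, 9), (0, 9)]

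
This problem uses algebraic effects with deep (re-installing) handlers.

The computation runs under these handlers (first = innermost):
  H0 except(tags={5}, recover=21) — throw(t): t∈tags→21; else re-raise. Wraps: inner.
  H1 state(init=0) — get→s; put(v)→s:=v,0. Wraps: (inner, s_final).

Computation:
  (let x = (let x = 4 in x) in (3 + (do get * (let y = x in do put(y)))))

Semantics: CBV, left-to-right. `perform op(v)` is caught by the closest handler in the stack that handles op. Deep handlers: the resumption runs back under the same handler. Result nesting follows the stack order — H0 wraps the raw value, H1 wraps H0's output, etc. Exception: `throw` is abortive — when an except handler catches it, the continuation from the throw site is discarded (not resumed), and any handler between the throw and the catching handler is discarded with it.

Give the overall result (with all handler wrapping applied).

Answer: (3, 4)

Step-by-step:
get @ H1 ⇒ 0
put(4) @ H1 ⇒ s:=4
H0 returns 3
H1 returns (3, 4)
= (3, 4)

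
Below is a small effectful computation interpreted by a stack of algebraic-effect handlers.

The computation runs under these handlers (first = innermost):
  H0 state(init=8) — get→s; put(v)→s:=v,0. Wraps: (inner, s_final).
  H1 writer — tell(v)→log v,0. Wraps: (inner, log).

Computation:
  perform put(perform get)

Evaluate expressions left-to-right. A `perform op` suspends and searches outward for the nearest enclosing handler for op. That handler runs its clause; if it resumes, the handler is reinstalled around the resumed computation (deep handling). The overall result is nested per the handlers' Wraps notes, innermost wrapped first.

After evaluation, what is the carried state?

Answer: 8

Evaluation trace:
get @ H0 ⇒ 8
put(8) @ H0 ⇒ s:=8
H0 returns (0, 8)
H1 returns ((0, 8), ())
= ((0, 8), ())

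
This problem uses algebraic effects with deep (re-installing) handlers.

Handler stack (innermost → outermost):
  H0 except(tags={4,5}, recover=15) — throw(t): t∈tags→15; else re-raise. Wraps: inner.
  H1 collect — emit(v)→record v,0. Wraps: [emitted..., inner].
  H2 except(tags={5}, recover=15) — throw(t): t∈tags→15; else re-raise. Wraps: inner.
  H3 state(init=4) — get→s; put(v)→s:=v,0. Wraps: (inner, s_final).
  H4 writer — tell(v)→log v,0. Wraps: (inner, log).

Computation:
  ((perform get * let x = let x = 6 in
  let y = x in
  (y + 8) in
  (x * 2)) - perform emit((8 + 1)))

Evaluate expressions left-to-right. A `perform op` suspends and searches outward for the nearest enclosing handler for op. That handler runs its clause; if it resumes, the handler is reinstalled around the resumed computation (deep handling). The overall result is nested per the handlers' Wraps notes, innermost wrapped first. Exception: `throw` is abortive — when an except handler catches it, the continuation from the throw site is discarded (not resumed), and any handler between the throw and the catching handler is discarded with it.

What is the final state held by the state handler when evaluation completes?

Step-by-step:
get @ H3 ⇒ 4
emit(9) @ H1 ⇒ out+=9
H0 returns 112
H1 returns [9, 112]
H2 returns [9, 112]
H3 returns ([9, 112], 4)
H4 returns (([9, 112], 4), ())
= (([9, 112], 4), ())

Answer: 4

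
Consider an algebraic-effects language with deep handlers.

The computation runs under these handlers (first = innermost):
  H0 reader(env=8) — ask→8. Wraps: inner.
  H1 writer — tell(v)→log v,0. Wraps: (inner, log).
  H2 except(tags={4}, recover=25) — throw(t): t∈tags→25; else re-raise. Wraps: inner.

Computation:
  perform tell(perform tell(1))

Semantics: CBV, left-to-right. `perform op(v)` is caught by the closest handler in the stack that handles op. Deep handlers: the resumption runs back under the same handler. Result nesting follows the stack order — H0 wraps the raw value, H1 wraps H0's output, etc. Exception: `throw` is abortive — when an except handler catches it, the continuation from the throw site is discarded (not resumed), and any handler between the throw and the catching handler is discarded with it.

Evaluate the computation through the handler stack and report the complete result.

Step-by-step:
tell(1) @ H1 ⇒ log+=1
tell(0) @ H1 ⇒ log+=0
H0 returns 0
H1 returns (0, (1, 0))
H2 returns (0, (1, 0))
= (0, (1, 0))

Answer: (0, (1, 0))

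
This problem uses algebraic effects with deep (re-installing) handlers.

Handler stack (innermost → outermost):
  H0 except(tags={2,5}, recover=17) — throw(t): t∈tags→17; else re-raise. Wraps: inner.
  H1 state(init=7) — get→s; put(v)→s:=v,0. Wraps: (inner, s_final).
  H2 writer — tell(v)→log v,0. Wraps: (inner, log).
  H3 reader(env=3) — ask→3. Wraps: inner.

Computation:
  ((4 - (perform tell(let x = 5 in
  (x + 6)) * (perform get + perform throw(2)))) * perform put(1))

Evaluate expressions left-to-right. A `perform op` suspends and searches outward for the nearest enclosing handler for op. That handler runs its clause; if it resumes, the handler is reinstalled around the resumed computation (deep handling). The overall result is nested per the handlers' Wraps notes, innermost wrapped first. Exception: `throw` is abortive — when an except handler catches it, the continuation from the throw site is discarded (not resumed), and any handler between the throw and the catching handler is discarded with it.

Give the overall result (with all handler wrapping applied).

Evaluation trace:
tell(11) @ H2 ⇒ log+=11
get @ H1 ⇒ 7
throw(2) @ H0 caught ⇒ 17
H1 returns (17, 7)
H2 returns ((17, 7), (11))
H3 returns ((17, 7), (11))
= ((17, 7), (11))

Answer: ((17, 7), (11))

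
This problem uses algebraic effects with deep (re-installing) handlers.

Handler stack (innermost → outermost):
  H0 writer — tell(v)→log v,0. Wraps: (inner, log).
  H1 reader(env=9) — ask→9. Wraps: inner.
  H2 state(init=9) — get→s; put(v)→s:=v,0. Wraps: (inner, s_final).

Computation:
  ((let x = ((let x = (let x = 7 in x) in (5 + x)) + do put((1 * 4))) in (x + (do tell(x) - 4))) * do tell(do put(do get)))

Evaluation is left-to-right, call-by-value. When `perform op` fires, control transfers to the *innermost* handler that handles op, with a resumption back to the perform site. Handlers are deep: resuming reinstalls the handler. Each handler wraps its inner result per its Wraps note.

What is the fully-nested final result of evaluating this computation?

Answer: ((0, (12, 0)), 4)

Step-by-step:
put(4) @ H2 ⇒ s:=4
tell(12) @ H0 ⇒ log+=12
get @ H2 ⇒ 4
put(4) @ H2 ⇒ s:=4
tell(0) @ H0 ⇒ log+=0
H0 returns (0, (12, 0))
H1 returns (0, (12, 0))
H2 returns ((0, (12, 0)), 4)
= ((0, (12, 0)), 4)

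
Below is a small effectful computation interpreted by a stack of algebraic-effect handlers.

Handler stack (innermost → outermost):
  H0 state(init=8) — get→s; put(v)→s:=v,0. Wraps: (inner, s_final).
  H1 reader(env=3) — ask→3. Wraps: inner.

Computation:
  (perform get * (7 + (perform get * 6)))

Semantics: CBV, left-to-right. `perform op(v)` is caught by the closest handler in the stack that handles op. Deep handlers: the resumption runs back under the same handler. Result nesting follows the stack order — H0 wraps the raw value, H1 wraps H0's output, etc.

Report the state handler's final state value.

Answer: 8

Evaluation trace:
get @ H0 ⇒ 8
get @ H0 ⇒ 8
H0 returns (440, 8)
H1 returns (440, 8)
= (440, 8)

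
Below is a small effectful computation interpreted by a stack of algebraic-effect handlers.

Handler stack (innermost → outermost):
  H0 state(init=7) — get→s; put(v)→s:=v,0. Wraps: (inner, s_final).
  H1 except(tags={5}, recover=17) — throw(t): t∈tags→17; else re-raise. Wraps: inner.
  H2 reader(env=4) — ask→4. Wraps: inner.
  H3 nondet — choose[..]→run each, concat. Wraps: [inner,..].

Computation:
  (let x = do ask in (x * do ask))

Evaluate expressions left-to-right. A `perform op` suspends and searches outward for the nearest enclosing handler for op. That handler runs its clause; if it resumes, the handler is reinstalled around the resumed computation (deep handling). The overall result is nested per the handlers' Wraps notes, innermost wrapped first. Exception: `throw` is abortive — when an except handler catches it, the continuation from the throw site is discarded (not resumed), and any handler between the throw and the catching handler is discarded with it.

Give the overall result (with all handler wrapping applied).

Working:
ask @ H2 ⇒ 4
ask @ H2 ⇒ 4
H0 returns (16, 7)
H1 returns (16, 7)
H2 returns (16, 7)
H3 returns [(16, 7)]
= [(16, 7)]

Answer: [(16, 7)]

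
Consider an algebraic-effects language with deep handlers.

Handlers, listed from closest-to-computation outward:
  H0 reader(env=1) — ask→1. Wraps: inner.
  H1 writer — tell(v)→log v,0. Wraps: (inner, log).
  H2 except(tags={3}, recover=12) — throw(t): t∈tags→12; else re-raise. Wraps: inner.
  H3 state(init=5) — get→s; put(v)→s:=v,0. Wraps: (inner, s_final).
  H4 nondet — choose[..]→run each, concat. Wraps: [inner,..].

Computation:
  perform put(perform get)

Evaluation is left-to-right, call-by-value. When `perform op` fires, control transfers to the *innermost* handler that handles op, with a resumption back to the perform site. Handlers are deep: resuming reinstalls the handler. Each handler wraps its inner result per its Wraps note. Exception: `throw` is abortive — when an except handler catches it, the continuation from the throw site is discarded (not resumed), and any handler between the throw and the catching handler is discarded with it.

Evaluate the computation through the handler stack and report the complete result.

Step-by-step:
get @ H3 ⇒ 5
put(5) @ H3 ⇒ s:=5
H0 returns 0
H1 returns (0, ())
H2 returns (0, ())
H3 returns ((0, ()), 5)
H4 returns [((0, ()), 5)]
= [((0, ()), 5)]

Answer: [((0, ()), 5)]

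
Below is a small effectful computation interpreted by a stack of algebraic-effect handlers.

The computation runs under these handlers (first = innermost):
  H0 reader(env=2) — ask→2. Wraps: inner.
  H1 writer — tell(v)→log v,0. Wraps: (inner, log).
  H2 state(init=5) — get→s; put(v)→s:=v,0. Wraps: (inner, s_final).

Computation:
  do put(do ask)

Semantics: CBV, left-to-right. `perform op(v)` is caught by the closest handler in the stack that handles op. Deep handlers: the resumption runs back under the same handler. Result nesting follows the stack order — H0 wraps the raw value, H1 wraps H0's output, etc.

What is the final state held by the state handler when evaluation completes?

Answer: 2

Working:
ask @ H0 ⇒ 2
put(2) @ H2 ⇒ s:=2
H0 returns 0
H1 returns (0, ())
H2 returns ((0, ()), 2)
= ((0, ()), 2)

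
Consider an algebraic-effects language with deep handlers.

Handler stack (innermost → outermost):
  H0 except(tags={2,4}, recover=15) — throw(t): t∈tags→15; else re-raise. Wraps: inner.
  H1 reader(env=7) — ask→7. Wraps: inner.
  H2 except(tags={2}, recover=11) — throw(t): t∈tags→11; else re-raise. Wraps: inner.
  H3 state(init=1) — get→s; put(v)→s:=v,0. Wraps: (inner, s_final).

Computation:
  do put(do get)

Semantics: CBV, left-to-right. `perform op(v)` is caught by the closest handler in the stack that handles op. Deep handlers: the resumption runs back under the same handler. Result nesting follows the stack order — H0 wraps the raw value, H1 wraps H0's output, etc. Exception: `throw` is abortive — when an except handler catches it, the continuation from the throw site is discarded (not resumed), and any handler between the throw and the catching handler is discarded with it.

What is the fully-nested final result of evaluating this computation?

Working:
get @ H3 ⇒ 1
put(1) @ H3 ⇒ s:=1
H0 returns 0
H1 returns 0
H2 returns 0
H3 returns (0, 1)
= (0, 1)

Answer: (0, 1)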